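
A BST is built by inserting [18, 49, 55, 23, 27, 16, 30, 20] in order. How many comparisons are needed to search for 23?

Search path for 23: 18 -> 49 -> 23
Found: True
Comparisons: 3


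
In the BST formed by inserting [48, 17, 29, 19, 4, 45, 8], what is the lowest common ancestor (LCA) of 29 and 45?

Tree insertion order: [48, 17, 29, 19, 4, 45, 8]
Tree (level-order array): [48, 17, None, 4, 29, None, 8, 19, 45]
In a BST, the LCA of p=29, q=45 is the first node v on the
root-to-leaf path with p <= v <= q (go left if both < v, right if both > v).
Walk from root:
  at 48: both 29 and 45 < 48, go left
  at 17: both 29 and 45 > 17, go right
  at 29: 29 <= 29 <= 45, this is the LCA
LCA = 29


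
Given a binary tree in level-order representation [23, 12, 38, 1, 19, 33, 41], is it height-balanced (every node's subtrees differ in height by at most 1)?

Tree (level-order array): [23, 12, 38, 1, 19, 33, 41]
Definition: a tree is height-balanced if, at every node, |h(left) - h(right)| <= 1 (empty subtree has height -1).
Bottom-up per-node check:
  node 1: h_left=-1, h_right=-1, diff=0 [OK], height=0
  node 19: h_left=-1, h_right=-1, diff=0 [OK], height=0
  node 12: h_left=0, h_right=0, diff=0 [OK], height=1
  node 33: h_left=-1, h_right=-1, diff=0 [OK], height=0
  node 41: h_left=-1, h_right=-1, diff=0 [OK], height=0
  node 38: h_left=0, h_right=0, diff=0 [OK], height=1
  node 23: h_left=1, h_right=1, diff=0 [OK], height=2
All nodes satisfy the balance condition.
Result: Balanced


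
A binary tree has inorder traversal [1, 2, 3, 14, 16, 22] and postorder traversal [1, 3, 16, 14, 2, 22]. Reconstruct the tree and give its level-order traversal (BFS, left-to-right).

Inorder:   [1, 2, 3, 14, 16, 22]
Postorder: [1, 3, 16, 14, 2, 22]
Algorithm: postorder visits root last, so walk postorder right-to-left;
each value is the root of the current inorder slice — split it at that
value, recurse on the right subtree first, then the left.
Recursive splits:
  root=22; inorder splits into left=[1, 2, 3, 14, 16], right=[]
  root=2; inorder splits into left=[1], right=[3, 14, 16]
  root=14; inorder splits into left=[3], right=[16]
  root=16; inorder splits into left=[], right=[]
  root=3; inorder splits into left=[], right=[]
  root=1; inorder splits into left=[], right=[]
Reconstructed level-order: [22, 2, 1, 14, 3, 16]


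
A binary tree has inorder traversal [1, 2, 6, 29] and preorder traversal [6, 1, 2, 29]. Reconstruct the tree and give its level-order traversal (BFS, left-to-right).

Inorder:  [1, 2, 6, 29]
Preorder: [6, 1, 2, 29]
Algorithm: preorder visits root first, so consume preorder in order;
for each root, split the current inorder slice at that value into
left-subtree inorder and right-subtree inorder, then recurse.
Recursive splits:
  root=6; inorder splits into left=[1, 2], right=[29]
  root=1; inorder splits into left=[], right=[2]
  root=2; inorder splits into left=[], right=[]
  root=29; inorder splits into left=[], right=[]
Reconstructed level-order: [6, 1, 29, 2]


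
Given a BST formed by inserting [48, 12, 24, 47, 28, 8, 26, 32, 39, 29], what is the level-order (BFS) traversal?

Tree insertion order: [48, 12, 24, 47, 28, 8, 26, 32, 39, 29]
Tree (level-order array): [48, 12, None, 8, 24, None, None, None, 47, 28, None, 26, 32, None, None, 29, 39]
BFS from the root, enqueuing left then right child of each popped node:
  queue [48] -> pop 48, enqueue [12], visited so far: [48]
  queue [12] -> pop 12, enqueue [8, 24], visited so far: [48, 12]
  queue [8, 24] -> pop 8, enqueue [none], visited so far: [48, 12, 8]
  queue [24] -> pop 24, enqueue [47], visited so far: [48, 12, 8, 24]
  queue [47] -> pop 47, enqueue [28], visited so far: [48, 12, 8, 24, 47]
  queue [28] -> pop 28, enqueue [26, 32], visited so far: [48, 12, 8, 24, 47, 28]
  queue [26, 32] -> pop 26, enqueue [none], visited so far: [48, 12, 8, 24, 47, 28, 26]
  queue [32] -> pop 32, enqueue [29, 39], visited so far: [48, 12, 8, 24, 47, 28, 26, 32]
  queue [29, 39] -> pop 29, enqueue [none], visited so far: [48, 12, 8, 24, 47, 28, 26, 32, 29]
  queue [39] -> pop 39, enqueue [none], visited so far: [48, 12, 8, 24, 47, 28, 26, 32, 29, 39]
Result: [48, 12, 8, 24, 47, 28, 26, 32, 29, 39]


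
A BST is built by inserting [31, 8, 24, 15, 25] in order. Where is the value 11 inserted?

Starting tree (level order): [31, 8, None, None, 24, 15, 25]
Insertion path: 31 -> 8 -> 24 -> 15
Result: insert 11 as left child of 15
Final tree (level order): [31, 8, None, None, 24, 15, 25, 11]


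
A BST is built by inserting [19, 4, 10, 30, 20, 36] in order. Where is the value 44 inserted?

Starting tree (level order): [19, 4, 30, None, 10, 20, 36]
Insertion path: 19 -> 30 -> 36
Result: insert 44 as right child of 36
Final tree (level order): [19, 4, 30, None, 10, 20, 36, None, None, None, None, None, 44]


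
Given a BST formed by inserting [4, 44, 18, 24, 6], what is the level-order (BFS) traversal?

Tree insertion order: [4, 44, 18, 24, 6]
Tree (level-order array): [4, None, 44, 18, None, 6, 24]
BFS from the root, enqueuing left then right child of each popped node:
  queue [4] -> pop 4, enqueue [44], visited so far: [4]
  queue [44] -> pop 44, enqueue [18], visited so far: [4, 44]
  queue [18] -> pop 18, enqueue [6, 24], visited so far: [4, 44, 18]
  queue [6, 24] -> pop 6, enqueue [none], visited so far: [4, 44, 18, 6]
  queue [24] -> pop 24, enqueue [none], visited so far: [4, 44, 18, 6, 24]
Result: [4, 44, 18, 6, 24]


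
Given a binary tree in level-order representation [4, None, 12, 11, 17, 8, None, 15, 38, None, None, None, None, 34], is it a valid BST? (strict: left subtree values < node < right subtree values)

Level-order array: [4, None, 12, 11, 17, 8, None, 15, 38, None, None, None, None, 34]
Validate using subtree bounds (lo, hi): at each node, require lo < value < hi,
then recurse left with hi=value and right with lo=value.
Preorder trace (stopping at first violation):
  at node 4 with bounds (-inf, +inf): OK
  at node 12 with bounds (4, +inf): OK
  at node 11 with bounds (4, 12): OK
  at node 8 with bounds (4, 11): OK
  at node 17 with bounds (12, +inf): OK
  at node 15 with bounds (12, 17): OK
  at node 38 with bounds (17, +inf): OK
  at node 34 with bounds (17, 38): OK
No violation found at any node.
Result: Valid BST


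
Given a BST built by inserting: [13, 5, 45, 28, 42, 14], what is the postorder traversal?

Tree insertion order: [13, 5, 45, 28, 42, 14]
Tree (level-order array): [13, 5, 45, None, None, 28, None, 14, 42]
Postorder traversal: [5, 14, 42, 28, 45, 13]


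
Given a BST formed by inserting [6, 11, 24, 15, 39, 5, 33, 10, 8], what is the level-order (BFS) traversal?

Tree insertion order: [6, 11, 24, 15, 39, 5, 33, 10, 8]
Tree (level-order array): [6, 5, 11, None, None, 10, 24, 8, None, 15, 39, None, None, None, None, 33]
BFS from the root, enqueuing left then right child of each popped node:
  queue [6] -> pop 6, enqueue [5, 11], visited so far: [6]
  queue [5, 11] -> pop 5, enqueue [none], visited so far: [6, 5]
  queue [11] -> pop 11, enqueue [10, 24], visited so far: [6, 5, 11]
  queue [10, 24] -> pop 10, enqueue [8], visited so far: [6, 5, 11, 10]
  queue [24, 8] -> pop 24, enqueue [15, 39], visited so far: [6, 5, 11, 10, 24]
  queue [8, 15, 39] -> pop 8, enqueue [none], visited so far: [6, 5, 11, 10, 24, 8]
  queue [15, 39] -> pop 15, enqueue [none], visited so far: [6, 5, 11, 10, 24, 8, 15]
  queue [39] -> pop 39, enqueue [33], visited so far: [6, 5, 11, 10, 24, 8, 15, 39]
  queue [33] -> pop 33, enqueue [none], visited so far: [6, 5, 11, 10, 24, 8, 15, 39, 33]
Result: [6, 5, 11, 10, 24, 8, 15, 39, 33]


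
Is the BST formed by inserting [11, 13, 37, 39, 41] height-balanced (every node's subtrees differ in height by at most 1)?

Tree (level-order array): [11, None, 13, None, 37, None, 39, None, 41]
Definition: a tree is height-balanced if, at every node, |h(left) - h(right)| <= 1 (empty subtree has height -1).
Bottom-up per-node check:
  node 41: h_left=-1, h_right=-1, diff=0 [OK], height=0
  node 39: h_left=-1, h_right=0, diff=1 [OK], height=1
  node 37: h_left=-1, h_right=1, diff=2 [FAIL (|-1-1|=2 > 1)], height=2
  node 13: h_left=-1, h_right=2, diff=3 [FAIL (|-1-2|=3 > 1)], height=3
  node 11: h_left=-1, h_right=3, diff=4 [FAIL (|-1-3|=4 > 1)], height=4
Node 37 violates the condition: |-1 - 1| = 2 > 1.
Result: Not balanced


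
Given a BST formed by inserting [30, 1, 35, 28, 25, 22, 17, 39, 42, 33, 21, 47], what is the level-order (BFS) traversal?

Tree insertion order: [30, 1, 35, 28, 25, 22, 17, 39, 42, 33, 21, 47]
Tree (level-order array): [30, 1, 35, None, 28, 33, 39, 25, None, None, None, None, 42, 22, None, None, 47, 17, None, None, None, None, 21]
BFS from the root, enqueuing left then right child of each popped node:
  queue [30] -> pop 30, enqueue [1, 35], visited so far: [30]
  queue [1, 35] -> pop 1, enqueue [28], visited so far: [30, 1]
  queue [35, 28] -> pop 35, enqueue [33, 39], visited so far: [30, 1, 35]
  queue [28, 33, 39] -> pop 28, enqueue [25], visited so far: [30, 1, 35, 28]
  queue [33, 39, 25] -> pop 33, enqueue [none], visited so far: [30, 1, 35, 28, 33]
  queue [39, 25] -> pop 39, enqueue [42], visited so far: [30, 1, 35, 28, 33, 39]
  queue [25, 42] -> pop 25, enqueue [22], visited so far: [30, 1, 35, 28, 33, 39, 25]
  queue [42, 22] -> pop 42, enqueue [47], visited so far: [30, 1, 35, 28, 33, 39, 25, 42]
  queue [22, 47] -> pop 22, enqueue [17], visited so far: [30, 1, 35, 28, 33, 39, 25, 42, 22]
  queue [47, 17] -> pop 47, enqueue [none], visited so far: [30, 1, 35, 28, 33, 39, 25, 42, 22, 47]
  queue [17] -> pop 17, enqueue [21], visited so far: [30, 1, 35, 28, 33, 39, 25, 42, 22, 47, 17]
  queue [21] -> pop 21, enqueue [none], visited so far: [30, 1, 35, 28, 33, 39, 25, 42, 22, 47, 17, 21]
Result: [30, 1, 35, 28, 33, 39, 25, 42, 22, 47, 17, 21]


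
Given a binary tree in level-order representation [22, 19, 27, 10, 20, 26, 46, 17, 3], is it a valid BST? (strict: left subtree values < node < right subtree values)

Level-order array: [22, 19, 27, 10, 20, 26, 46, 17, 3]
Validate using subtree bounds (lo, hi): at each node, require lo < value < hi,
then recurse left with hi=value and right with lo=value.
Preorder trace (stopping at first violation):
  at node 22 with bounds (-inf, +inf): OK
  at node 19 with bounds (-inf, 22): OK
  at node 10 with bounds (-inf, 19): OK
  at node 17 with bounds (-inf, 10): VIOLATION
Node 17 violates its bound: not (-inf < 17 < 10).
Result: Not a valid BST


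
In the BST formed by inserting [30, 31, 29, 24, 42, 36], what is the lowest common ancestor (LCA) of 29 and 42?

Tree insertion order: [30, 31, 29, 24, 42, 36]
Tree (level-order array): [30, 29, 31, 24, None, None, 42, None, None, 36]
In a BST, the LCA of p=29, q=42 is the first node v on the
root-to-leaf path with p <= v <= q (go left if both < v, right if both > v).
Walk from root:
  at 30: 29 <= 30 <= 42, this is the LCA
LCA = 30


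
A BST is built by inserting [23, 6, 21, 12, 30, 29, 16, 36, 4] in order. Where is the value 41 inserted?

Starting tree (level order): [23, 6, 30, 4, 21, 29, 36, None, None, 12, None, None, None, None, None, None, 16]
Insertion path: 23 -> 30 -> 36
Result: insert 41 as right child of 36
Final tree (level order): [23, 6, 30, 4, 21, 29, 36, None, None, 12, None, None, None, None, 41, None, 16]


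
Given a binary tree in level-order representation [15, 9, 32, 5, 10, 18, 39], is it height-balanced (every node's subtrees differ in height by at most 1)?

Tree (level-order array): [15, 9, 32, 5, 10, 18, 39]
Definition: a tree is height-balanced if, at every node, |h(left) - h(right)| <= 1 (empty subtree has height -1).
Bottom-up per-node check:
  node 5: h_left=-1, h_right=-1, diff=0 [OK], height=0
  node 10: h_left=-1, h_right=-1, diff=0 [OK], height=0
  node 9: h_left=0, h_right=0, diff=0 [OK], height=1
  node 18: h_left=-1, h_right=-1, diff=0 [OK], height=0
  node 39: h_left=-1, h_right=-1, diff=0 [OK], height=0
  node 32: h_left=0, h_right=0, diff=0 [OK], height=1
  node 15: h_left=1, h_right=1, diff=0 [OK], height=2
All nodes satisfy the balance condition.
Result: Balanced


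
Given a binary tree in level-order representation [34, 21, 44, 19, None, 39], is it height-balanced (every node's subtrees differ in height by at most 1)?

Tree (level-order array): [34, 21, 44, 19, None, 39]
Definition: a tree is height-balanced if, at every node, |h(left) - h(right)| <= 1 (empty subtree has height -1).
Bottom-up per-node check:
  node 19: h_left=-1, h_right=-1, diff=0 [OK], height=0
  node 21: h_left=0, h_right=-1, diff=1 [OK], height=1
  node 39: h_left=-1, h_right=-1, diff=0 [OK], height=0
  node 44: h_left=0, h_right=-1, diff=1 [OK], height=1
  node 34: h_left=1, h_right=1, diff=0 [OK], height=2
All nodes satisfy the balance condition.
Result: Balanced


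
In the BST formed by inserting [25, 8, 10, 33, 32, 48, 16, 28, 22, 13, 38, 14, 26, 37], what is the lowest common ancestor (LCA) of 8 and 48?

Tree insertion order: [25, 8, 10, 33, 32, 48, 16, 28, 22, 13, 38, 14, 26, 37]
Tree (level-order array): [25, 8, 33, None, 10, 32, 48, None, 16, 28, None, 38, None, 13, 22, 26, None, 37, None, None, 14]
In a BST, the LCA of p=8, q=48 is the first node v on the
root-to-leaf path with p <= v <= q (go left if both < v, right if both > v).
Walk from root:
  at 25: 8 <= 25 <= 48, this is the LCA
LCA = 25


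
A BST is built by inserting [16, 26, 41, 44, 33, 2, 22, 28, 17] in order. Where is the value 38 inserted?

Starting tree (level order): [16, 2, 26, None, None, 22, 41, 17, None, 33, 44, None, None, 28]
Insertion path: 16 -> 26 -> 41 -> 33
Result: insert 38 as right child of 33
Final tree (level order): [16, 2, 26, None, None, 22, 41, 17, None, 33, 44, None, None, 28, 38]


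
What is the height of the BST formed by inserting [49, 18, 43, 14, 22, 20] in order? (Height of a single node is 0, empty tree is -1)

Insertion order: [49, 18, 43, 14, 22, 20]
Tree (level-order array): [49, 18, None, 14, 43, None, None, 22, None, 20]
Compute height bottom-up (empty subtree = -1):
  height(14) = 1 + max(-1, -1) = 0
  height(20) = 1 + max(-1, -1) = 0
  height(22) = 1 + max(0, -1) = 1
  height(43) = 1 + max(1, -1) = 2
  height(18) = 1 + max(0, 2) = 3
  height(49) = 1 + max(3, -1) = 4
Height = 4


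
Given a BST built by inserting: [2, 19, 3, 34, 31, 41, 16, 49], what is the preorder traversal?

Tree insertion order: [2, 19, 3, 34, 31, 41, 16, 49]
Tree (level-order array): [2, None, 19, 3, 34, None, 16, 31, 41, None, None, None, None, None, 49]
Preorder traversal: [2, 19, 3, 16, 34, 31, 41, 49]


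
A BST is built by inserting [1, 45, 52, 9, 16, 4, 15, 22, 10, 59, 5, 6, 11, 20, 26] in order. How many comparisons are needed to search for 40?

Search path for 40: 1 -> 45 -> 9 -> 16 -> 22 -> 26
Found: False
Comparisons: 6


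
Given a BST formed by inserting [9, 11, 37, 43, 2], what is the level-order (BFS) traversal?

Tree insertion order: [9, 11, 37, 43, 2]
Tree (level-order array): [9, 2, 11, None, None, None, 37, None, 43]
BFS from the root, enqueuing left then right child of each popped node:
  queue [9] -> pop 9, enqueue [2, 11], visited so far: [9]
  queue [2, 11] -> pop 2, enqueue [none], visited so far: [9, 2]
  queue [11] -> pop 11, enqueue [37], visited so far: [9, 2, 11]
  queue [37] -> pop 37, enqueue [43], visited so far: [9, 2, 11, 37]
  queue [43] -> pop 43, enqueue [none], visited so far: [9, 2, 11, 37, 43]
Result: [9, 2, 11, 37, 43]


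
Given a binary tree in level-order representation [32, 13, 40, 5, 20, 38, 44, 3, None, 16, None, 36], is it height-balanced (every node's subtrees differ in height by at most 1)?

Tree (level-order array): [32, 13, 40, 5, 20, 38, 44, 3, None, 16, None, 36]
Definition: a tree is height-balanced if, at every node, |h(left) - h(right)| <= 1 (empty subtree has height -1).
Bottom-up per-node check:
  node 3: h_left=-1, h_right=-1, diff=0 [OK], height=0
  node 5: h_left=0, h_right=-1, diff=1 [OK], height=1
  node 16: h_left=-1, h_right=-1, diff=0 [OK], height=0
  node 20: h_left=0, h_right=-1, diff=1 [OK], height=1
  node 13: h_left=1, h_right=1, diff=0 [OK], height=2
  node 36: h_left=-1, h_right=-1, diff=0 [OK], height=0
  node 38: h_left=0, h_right=-1, diff=1 [OK], height=1
  node 44: h_left=-1, h_right=-1, diff=0 [OK], height=0
  node 40: h_left=1, h_right=0, diff=1 [OK], height=2
  node 32: h_left=2, h_right=2, diff=0 [OK], height=3
All nodes satisfy the balance condition.
Result: Balanced


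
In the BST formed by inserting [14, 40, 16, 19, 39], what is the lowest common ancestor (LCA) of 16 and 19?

Tree insertion order: [14, 40, 16, 19, 39]
Tree (level-order array): [14, None, 40, 16, None, None, 19, None, 39]
In a BST, the LCA of p=16, q=19 is the first node v on the
root-to-leaf path with p <= v <= q (go left if both < v, right if both > v).
Walk from root:
  at 14: both 16 and 19 > 14, go right
  at 40: both 16 and 19 < 40, go left
  at 16: 16 <= 16 <= 19, this is the LCA
LCA = 16


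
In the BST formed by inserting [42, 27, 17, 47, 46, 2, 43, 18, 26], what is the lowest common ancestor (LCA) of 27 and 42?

Tree insertion order: [42, 27, 17, 47, 46, 2, 43, 18, 26]
Tree (level-order array): [42, 27, 47, 17, None, 46, None, 2, 18, 43, None, None, None, None, 26]
In a BST, the LCA of p=27, q=42 is the first node v on the
root-to-leaf path with p <= v <= q (go left if both < v, right if both > v).
Walk from root:
  at 42: 27 <= 42 <= 42, this is the LCA
LCA = 42


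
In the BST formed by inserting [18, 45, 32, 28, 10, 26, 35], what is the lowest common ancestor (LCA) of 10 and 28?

Tree insertion order: [18, 45, 32, 28, 10, 26, 35]
Tree (level-order array): [18, 10, 45, None, None, 32, None, 28, 35, 26]
In a BST, the LCA of p=10, q=28 is the first node v on the
root-to-leaf path with p <= v <= q (go left if both < v, right if both > v).
Walk from root:
  at 18: 10 <= 18 <= 28, this is the LCA
LCA = 18


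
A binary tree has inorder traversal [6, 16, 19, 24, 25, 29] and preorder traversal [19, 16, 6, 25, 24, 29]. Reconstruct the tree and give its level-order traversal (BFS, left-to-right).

Inorder:  [6, 16, 19, 24, 25, 29]
Preorder: [19, 16, 6, 25, 24, 29]
Algorithm: preorder visits root first, so consume preorder in order;
for each root, split the current inorder slice at that value into
left-subtree inorder and right-subtree inorder, then recurse.
Recursive splits:
  root=19; inorder splits into left=[6, 16], right=[24, 25, 29]
  root=16; inorder splits into left=[6], right=[]
  root=6; inorder splits into left=[], right=[]
  root=25; inorder splits into left=[24], right=[29]
  root=24; inorder splits into left=[], right=[]
  root=29; inorder splits into left=[], right=[]
Reconstructed level-order: [19, 16, 25, 6, 24, 29]


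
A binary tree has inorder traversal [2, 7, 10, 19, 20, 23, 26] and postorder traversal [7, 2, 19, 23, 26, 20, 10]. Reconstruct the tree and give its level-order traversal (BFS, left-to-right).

Inorder:   [2, 7, 10, 19, 20, 23, 26]
Postorder: [7, 2, 19, 23, 26, 20, 10]
Algorithm: postorder visits root last, so walk postorder right-to-left;
each value is the root of the current inorder slice — split it at that
value, recurse on the right subtree first, then the left.
Recursive splits:
  root=10; inorder splits into left=[2, 7], right=[19, 20, 23, 26]
  root=20; inorder splits into left=[19], right=[23, 26]
  root=26; inorder splits into left=[23], right=[]
  root=23; inorder splits into left=[], right=[]
  root=19; inorder splits into left=[], right=[]
  root=2; inorder splits into left=[], right=[7]
  root=7; inorder splits into left=[], right=[]
Reconstructed level-order: [10, 2, 20, 7, 19, 26, 23]


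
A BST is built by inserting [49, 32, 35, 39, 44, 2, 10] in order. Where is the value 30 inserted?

Starting tree (level order): [49, 32, None, 2, 35, None, 10, None, 39, None, None, None, 44]
Insertion path: 49 -> 32 -> 2 -> 10
Result: insert 30 as right child of 10
Final tree (level order): [49, 32, None, 2, 35, None, 10, None, 39, None, 30, None, 44]


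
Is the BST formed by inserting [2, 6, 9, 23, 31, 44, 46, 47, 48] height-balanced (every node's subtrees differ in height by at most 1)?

Tree (level-order array): [2, None, 6, None, 9, None, 23, None, 31, None, 44, None, 46, None, 47, None, 48]
Definition: a tree is height-balanced if, at every node, |h(left) - h(right)| <= 1 (empty subtree has height -1).
Bottom-up per-node check:
  node 48: h_left=-1, h_right=-1, diff=0 [OK], height=0
  node 47: h_left=-1, h_right=0, diff=1 [OK], height=1
  node 46: h_left=-1, h_right=1, diff=2 [FAIL (|-1-1|=2 > 1)], height=2
  node 44: h_left=-1, h_right=2, diff=3 [FAIL (|-1-2|=3 > 1)], height=3
  node 31: h_left=-1, h_right=3, diff=4 [FAIL (|-1-3|=4 > 1)], height=4
  node 23: h_left=-1, h_right=4, diff=5 [FAIL (|-1-4|=5 > 1)], height=5
  node 9: h_left=-1, h_right=5, diff=6 [FAIL (|-1-5|=6 > 1)], height=6
  node 6: h_left=-1, h_right=6, diff=7 [FAIL (|-1-6|=7 > 1)], height=7
  node 2: h_left=-1, h_right=7, diff=8 [FAIL (|-1-7|=8 > 1)], height=8
Node 46 violates the condition: |-1 - 1| = 2 > 1.
Result: Not balanced


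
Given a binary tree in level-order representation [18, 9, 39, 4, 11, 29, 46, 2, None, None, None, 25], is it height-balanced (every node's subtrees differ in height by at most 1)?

Tree (level-order array): [18, 9, 39, 4, 11, 29, 46, 2, None, None, None, 25]
Definition: a tree is height-balanced if, at every node, |h(left) - h(right)| <= 1 (empty subtree has height -1).
Bottom-up per-node check:
  node 2: h_left=-1, h_right=-1, diff=0 [OK], height=0
  node 4: h_left=0, h_right=-1, diff=1 [OK], height=1
  node 11: h_left=-1, h_right=-1, diff=0 [OK], height=0
  node 9: h_left=1, h_right=0, diff=1 [OK], height=2
  node 25: h_left=-1, h_right=-1, diff=0 [OK], height=0
  node 29: h_left=0, h_right=-1, diff=1 [OK], height=1
  node 46: h_left=-1, h_right=-1, diff=0 [OK], height=0
  node 39: h_left=1, h_right=0, diff=1 [OK], height=2
  node 18: h_left=2, h_right=2, diff=0 [OK], height=3
All nodes satisfy the balance condition.
Result: Balanced


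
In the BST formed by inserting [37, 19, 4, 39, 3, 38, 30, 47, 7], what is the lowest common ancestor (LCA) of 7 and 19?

Tree insertion order: [37, 19, 4, 39, 3, 38, 30, 47, 7]
Tree (level-order array): [37, 19, 39, 4, 30, 38, 47, 3, 7]
In a BST, the LCA of p=7, q=19 is the first node v on the
root-to-leaf path with p <= v <= q (go left if both < v, right if both > v).
Walk from root:
  at 37: both 7 and 19 < 37, go left
  at 19: 7 <= 19 <= 19, this is the LCA
LCA = 19


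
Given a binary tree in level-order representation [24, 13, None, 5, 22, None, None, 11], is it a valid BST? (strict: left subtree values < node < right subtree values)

Level-order array: [24, 13, None, 5, 22, None, None, 11]
Validate using subtree bounds (lo, hi): at each node, require lo < value < hi,
then recurse left with hi=value and right with lo=value.
Preorder trace (stopping at first violation):
  at node 24 with bounds (-inf, +inf): OK
  at node 13 with bounds (-inf, 24): OK
  at node 5 with bounds (-inf, 13): OK
  at node 22 with bounds (13, 24): OK
  at node 11 with bounds (13, 22): VIOLATION
Node 11 violates its bound: not (13 < 11 < 22).
Result: Not a valid BST


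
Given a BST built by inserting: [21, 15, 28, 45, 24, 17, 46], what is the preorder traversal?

Tree insertion order: [21, 15, 28, 45, 24, 17, 46]
Tree (level-order array): [21, 15, 28, None, 17, 24, 45, None, None, None, None, None, 46]
Preorder traversal: [21, 15, 17, 28, 24, 45, 46]


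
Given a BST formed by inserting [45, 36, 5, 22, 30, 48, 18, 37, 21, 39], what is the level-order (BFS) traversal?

Tree insertion order: [45, 36, 5, 22, 30, 48, 18, 37, 21, 39]
Tree (level-order array): [45, 36, 48, 5, 37, None, None, None, 22, None, 39, 18, 30, None, None, None, 21]
BFS from the root, enqueuing left then right child of each popped node:
  queue [45] -> pop 45, enqueue [36, 48], visited so far: [45]
  queue [36, 48] -> pop 36, enqueue [5, 37], visited so far: [45, 36]
  queue [48, 5, 37] -> pop 48, enqueue [none], visited so far: [45, 36, 48]
  queue [5, 37] -> pop 5, enqueue [22], visited so far: [45, 36, 48, 5]
  queue [37, 22] -> pop 37, enqueue [39], visited so far: [45, 36, 48, 5, 37]
  queue [22, 39] -> pop 22, enqueue [18, 30], visited so far: [45, 36, 48, 5, 37, 22]
  queue [39, 18, 30] -> pop 39, enqueue [none], visited so far: [45, 36, 48, 5, 37, 22, 39]
  queue [18, 30] -> pop 18, enqueue [21], visited so far: [45, 36, 48, 5, 37, 22, 39, 18]
  queue [30, 21] -> pop 30, enqueue [none], visited so far: [45, 36, 48, 5, 37, 22, 39, 18, 30]
  queue [21] -> pop 21, enqueue [none], visited so far: [45, 36, 48, 5, 37, 22, 39, 18, 30, 21]
Result: [45, 36, 48, 5, 37, 22, 39, 18, 30, 21]


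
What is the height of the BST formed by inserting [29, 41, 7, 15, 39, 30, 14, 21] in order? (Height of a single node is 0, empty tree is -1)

Insertion order: [29, 41, 7, 15, 39, 30, 14, 21]
Tree (level-order array): [29, 7, 41, None, 15, 39, None, 14, 21, 30]
Compute height bottom-up (empty subtree = -1):
  height(14) = 1 + max(-1, -1) = 0
  height(21) = 1 + max(-1, -1) = 0
  height(15) = 1 + max(0, 0) = 1
  height(7) = 1 + max(-1, 1) = 2
  height(30) = 1 + max(-1, -1) = 0
  height(39) = 1 + max(0, -1) = 1
  height(41) = 1 + max(1, -1) = 2
  height(29) = 1 + max(2, 2) = 3
Height = 3


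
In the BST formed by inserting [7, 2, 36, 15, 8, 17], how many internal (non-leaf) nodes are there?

Tree built from: [7, 2, 36, 15, 8, 17]
Tree (level-order array): [7, 2, 36, None, None, 15, None, 8, 17]
Rule: An internal node has at least one child.
Per-node child counts:
  node 7: 2 child(ren)
  node 2: 0 child(ren)
  node 36: 1 child(ren)
  node 15: 2 child(ren)
  node 8: 0 child(ren)
  node 17: 0 child(ren)
Matching nodes: [7, 36, 15]
Count of internal (non-leaf) nodes: 3


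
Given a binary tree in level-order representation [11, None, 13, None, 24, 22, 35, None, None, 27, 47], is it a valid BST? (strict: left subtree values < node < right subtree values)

Level-order array: [11, None, 13, None, 24, 22, 35, None, None, 27, 47]
Validate using subtree bounds (lo, hi): at each node, require lo < value < hi,
then recurse left with hi=value and right with lo=value.
Preorder trace (stopping at first violation):
  at node 11 with bounds (-inf, +inf): OK
  at node 13 with bounds (11, +inf): OK
  at node 24 with bounds (13, +inf): OK
  at node 22 with bounds (13, 24): OK
  at node 35 with bounds (24, +inf): OK
  at node 27 with bounds (24, 35): OK
  at node 47 with bounds (35, +inf): OK
No violation found at any node.
Result: Valid BST


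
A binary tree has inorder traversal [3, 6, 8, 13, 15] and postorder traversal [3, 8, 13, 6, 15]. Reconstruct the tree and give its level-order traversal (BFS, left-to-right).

Inorder:   [3, 6, 8, 13, 15]
Postorder: [3, 8, 13, 6, 15]
Algorithm: postorder visits root last, so walk postorder right-to-left;
each value is the root of the current inorder slice — split it at that
value, recurse on the right subtree first, then the left.
Recursive splits:
  root=15; inorder splits into left=[3, 6, 8, 13], right=[]
  root=6; inorder splits into left=[3], right=[8, 13]
  root=13; inorder splits into left=[8], right=[]
  root=8; inorder splits into left=[], right=[]
  root=3; inorder splits into left=[], right=[]
Reconstructed level-order: [15, 6, 3, 13, 8]


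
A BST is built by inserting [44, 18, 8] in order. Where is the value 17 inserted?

Starting tree (level order): [44, 18, None, 8]
Insertion path: 44 -> 18 -> 8
Result: insert 17 as right child of 8
Final tree (level order): [44, 18, None, 8, None, None, 17]


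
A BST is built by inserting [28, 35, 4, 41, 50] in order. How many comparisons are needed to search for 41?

Search path for 41: 28 -> 35 -> 41
Found: True
Comparisons: 3


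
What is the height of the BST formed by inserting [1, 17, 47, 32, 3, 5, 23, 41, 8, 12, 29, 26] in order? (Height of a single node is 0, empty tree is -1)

Insertion order: [1, 17, 47, 32, 3, 5, 23, 41, 8, 12, 29, 26]
Tree (level-order array): [1, None, 17, 3, 47, None, 5, 32, None, None, 8, 23, 41, None, 12, None, 29, None, None, None, None, 26]
Compute height bottom-up (empty subtree = -1):
  height(12) = 1 + max(-1, -1) = 0
  height(8) = 1 + max(-1, 0) = 1
  height(5) = 1 + max(-1, 1) = 2
  height(3) = 1 + max(-1, 2) = 3
  height(26) = 1 + max(-1, -1) = 0
  height(29) = 1 + max(0, -1) = 1
  height(23) = 1 + max(-1, 1) = 2
  height(41) = 1 + max(-1, -1) = 0
  height(32) = 1 + max(2, 0) = 3
  height(47) = 1 + max(3, -1) = 4
  height(17) = 1 + max(3, 4) = 5
  height(1) = 1 + max(-1, 5) = 6
Height = 6


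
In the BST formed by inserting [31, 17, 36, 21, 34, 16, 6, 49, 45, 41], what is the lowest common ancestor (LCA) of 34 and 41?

Tree insertion order: [31, 17, 36, 21, 34, 16, 6, 49, 45, 41]
Tree (level-order array): [31, 17, 36, 16, 21, 34, 49, 6, None, None, None, None, None, 45, None, None, None, 41]
In a BST, the LCA of p=34, q=41 is the first node v on the
root-to-leaf path with p <= v <= q (go left if both < v, right if both > v).
Walk from root:
  at 31: both 34 and 41 > 31, go right
  at 36: 34 <= 36 <= 41, this is the LCA
LCA = 36


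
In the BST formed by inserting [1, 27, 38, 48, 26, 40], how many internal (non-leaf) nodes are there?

Tree built from: [1, 27, 38, 48, 26, 40]
Tree (level-order array): [1, None, 27, 26, 38, None, None, None, 48, 40]
Rule: An internal node has at least one child.
Per-node child counts:
  node 1: 1 child(ren)
  node 27: 2 child(ren)
  node 26: 0 child(ren)
  node 38: 1 child(ren)
  node 48: 1 child(ren)
  node 40: 0 child(ren)
Matching nodes: [1, 27, 38, 48]
Count of internal (non-leaf) nodes: 4


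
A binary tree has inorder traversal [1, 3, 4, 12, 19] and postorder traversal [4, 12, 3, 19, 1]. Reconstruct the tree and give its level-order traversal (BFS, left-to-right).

Inorder:   [1, 3, 4, 12, 19]
Postorder: [4, 12, 3, 19, 1]
Algorithm: postorder visits root last, so walk postorder right-to-left;
each value is the root of the current inorder slice — split it at that
value, recurse on the right subtree first, then the left.
Recursive splits:
  root=1; inorder splits into left=[], right=[3, 4, 12, 19]
  root=19; inorder splits into left=[3, 4, 12], right=[]
  root=3; inorder splits into left=[], right=[4, 12]
  root=12; inorder splits into left=[4], right=[]
  root=4; inorder splits into left=[], right=[]
Reconstructed level-order: [1, 19, 3, 12, 4]


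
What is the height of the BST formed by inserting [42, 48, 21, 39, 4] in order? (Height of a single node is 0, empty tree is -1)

Insertion order: [42, 48, 21, 39, 4]
Tree (level-order array): [42, 21, 48, 4, 39]
Compute height bottom-up (empty subtree = -1):
  height(4) = 1 + max(-1, -1) = 0
  height(39) = 1 + max(-1, -1) = 0
  height(21) = 1 + max(0, 0) = 1
  height(48) = 1 + max(-1, -1) = 0
  height(42) = 1 + max(1, 0) = 2
Height = 2


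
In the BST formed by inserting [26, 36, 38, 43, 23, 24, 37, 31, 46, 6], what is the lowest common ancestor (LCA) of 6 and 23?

Tree insertion order: [26, 36, 38, 43, 23, 24, 37, 31, 46, 6]
Tree (level-order array): [26, 23, 36, 6, 24, 31, 38, None, None, None, None, None, None, 37, 43, None, None, None, 46]
In a BST, the LCA of p=6, q=23 is the first node v on the
root-to-leaf path with p <= v <= q (go left if both < v, right if both > v).
Walk from root:
  at 26: both 6 and 23 < 26, go left
  at 23: 6 <= 23 <= 23, this is the LCA
LCA = 23


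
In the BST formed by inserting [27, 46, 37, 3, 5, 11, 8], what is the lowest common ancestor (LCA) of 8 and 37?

Tree insertion order: [27, 46, 37, 3, 5, 11, 8]
Tree (level-order array): [27, 3, 46, None, 5, 37, None, None, 11, None, None, 8]
In a BST, the LCA of p=8, q=37 is the first node v on the
root-to-leaf path with p <= v <= q (go left if both < v, right if both > v).
Walk from root:
  at 27: 8 <= 27 <= 37, this is the LCA
LCA = 27


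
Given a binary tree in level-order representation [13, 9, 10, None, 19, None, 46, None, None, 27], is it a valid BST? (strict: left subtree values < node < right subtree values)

Level-order array: [13, 9, 10, None, 19, None, 46, None, None, 27]
Validate using subtree bounds (lo, hi): at each node, require lo < value < hi,
then recurse left with hi=value and right with lo=value.
Preorder trace (stopping at first violation):
  at node 13 with bounds (-inf, +inf): OK
  at node 9 with bounds (-inf, 13): OK
  at node 19 with bounds (9, 13): VIOLATION
Node 19 violates its bound: not (9 < 19 < 13).
Result: Not a valid BST


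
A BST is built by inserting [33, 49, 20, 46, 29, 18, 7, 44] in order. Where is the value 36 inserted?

Starting tree (level order): [33, 20, 49, 18, 29, 46, None, 7, None, None, None, 44]
Insertion path: 33 -> 49 -> 46 -> 44
Result: insert 36 as left child of 44
Final tree (level order): [33, 20, 49, 18, 29, 46, None, 7, None, None, None, 44, None, None, None, 36]


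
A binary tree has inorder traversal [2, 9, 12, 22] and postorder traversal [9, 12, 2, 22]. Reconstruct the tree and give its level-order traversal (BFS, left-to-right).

Inorder:   [2, 9, 12, 22]
Postorder: [9, 12, 2, 22]
Algorithm: postorder visits root last, so walk postorder right-to-left;
each value is the root of the current inorder slice — split it at that
value, recurse on the right subtree first, then the left.
Recursive splits:
  root=22; inorder splits into left=[2, 9, 12], right=[]
  root=2; inorder splits into left=[], right=[9, 12]
  root=12; inorder splits into left=[9], right=[]
  root=9; inorder splits into left=[], right=[]
Reconstructed level-order: [22, 2, 12, 9]


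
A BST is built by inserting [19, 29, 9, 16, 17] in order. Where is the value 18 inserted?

Starting tree (level order): [19, 9, 29, None, 16, None, None, None, 17]
Insertion path: 19 -> 9 -> 16 -> 17
Result: insert 18 as right child of 17
Final tree (level order): [19, 9, 29, None, 16, None, None, None, 17, None, 18]


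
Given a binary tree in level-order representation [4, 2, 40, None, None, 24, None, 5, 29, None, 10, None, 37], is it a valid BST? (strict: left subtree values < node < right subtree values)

Level-order array: [4, 2, 40, None, None, 24, None, 5, 29, None, 10, None, 37]
Validate using subtree bounds (lo, hi): at each node, require lo < value < hi,
then recurse left with hi=value and right with lo=value.
Preorder trace (stopping at first violation):
  at node 4 with bounds (-inf, +inf): OK
  at node 2 with bounds (-inf, 4): OK
  at node 40 with bounds (4, +inf): OK
  at node 24 with bounds (4, 40): OK
  at node 5 with bounds (4, 24): OK
  at node 10 with bounds (5, 24): OK
  at node 29 with bounds (24, 40): OK
  at node 37 with bounds (29, 40): OK
No violation found at any node.
Result: Valid BST


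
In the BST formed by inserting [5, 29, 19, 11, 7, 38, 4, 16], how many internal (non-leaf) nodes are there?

Tree built from: [5, 29, 19, 11, 7, 38, 4, 16]
Tree (level-order array): [5, 4, 29, None, None, 19, 38, 11, None, None, None, 7, 16]
Rule: An internal node has at least one child.
Per-node child counts:
  node 5: 2 child(ren)
  node 4: 0 child(ren)
  node 29: 2 child(ren)
  node 19: 1 child(ren)
  node 11: 2 child(ren)
  node 7: 0 child(ren)
  node 16: 0 child(ren)
  node 38: 0 child(ren)
Matching nodes: [5, 29, 19, 11]
Count of internal (non-leaf) nodes: 4


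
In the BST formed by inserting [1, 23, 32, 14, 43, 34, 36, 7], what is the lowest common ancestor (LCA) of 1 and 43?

Tree insertion order: [1, 23, 32, 14, 43, 34, 36, 7]
Tree (level-order array): [1, None, 23, 14, 32, 7, None, None, 43, None, None, 34, None, None, 36]
In a BST, the LCA of p=1, q=43 is the first node v on the
root-to-leaf path with p <= v <= q (go left if both < v, right if both > v).
Walk from root:
  at 1: 1 <= 1 <= 43, this is the LCA
LCA = 1


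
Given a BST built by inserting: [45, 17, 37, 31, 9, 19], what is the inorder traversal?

Tree insertion order: [45, 17, 37, 31, 9, 19]
Tree (level-order array): [45, 17, None, 9, 37, None, None, 31, None, 19]
Inorder traversal: [9, 17, 19, 31, 37, 45]


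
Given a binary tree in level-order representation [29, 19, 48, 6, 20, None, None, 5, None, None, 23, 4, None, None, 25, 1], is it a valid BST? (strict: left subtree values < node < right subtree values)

Level-order array: [29, 19, 48, 6, 20, None, None, 5, None, None, 23, 4, None, None, 25, 1]
Validate using subtree bounds (lo, hi): at each node, require lo < value < hi,
then recurse left with hi=value and right with lo=value.
Preorder trace (stopping at first violation):
  at node 29 with bounds (-inf, +inf): OK
  at node 19 with bounds (-inf, 29): OK
  at node 6 with bounds (-inf, 19): OK
  at node 5 with bounds (-inf, 6): OK
  at node 4 with bounds (-inf, 5): OK
  at node 1 with bounds (-inf, 4): OK
  at node 20 with bounds (19, 29): OK
  at node 23 with bounds (20, 29): OK
  at node 25 with bounds (23, 29): OK
  at node 48 with bounds (29, +inf): OK
No violation found at any node.
Result: Valid BST


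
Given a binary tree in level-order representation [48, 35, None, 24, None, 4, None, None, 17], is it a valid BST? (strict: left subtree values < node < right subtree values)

Level-order array: [48, 35, None, 24, None, 4, None, None, 17]
Validate using subtree bounds (lo, hi): at each node, require lo < value < hi,
then recurse left with hi=value and right with lo=value.
Preorder trace (stopping at first violation):
  at node 48 with bounds (-inf, +inf): OK
  at node 35 with bounds (-inf, 48): OK
  at node 24 with bounds (-inf, 35): OK
  at node 4 with bounds (-inf, 24): OK
  at node 17 with bounds (4, 24): OK
No violation found at any node.
Result: Valid BST


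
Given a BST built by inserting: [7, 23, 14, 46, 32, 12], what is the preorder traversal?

Tree insertion order: [7, 23, 14, 46, 32, 12]
Tree (level-order array): [7, None, 23, 14, 46, 12, None, 32]
Preorder traversal: [7, 23, 14, 12, 46, 32]


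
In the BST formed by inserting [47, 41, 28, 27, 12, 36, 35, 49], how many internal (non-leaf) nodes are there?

Tree built from: [47, 41, 28, 27, 12, 36, 35, 49]
Tree (level-order array): [47, 41, 49, 28, None, None, None, 27, 36, 12, None, 35]
Rule: An internal node has at least one child.
Per-node child counts:
  node 47: 2 child(ren)
  node 41: 1 child(ren)
  node 28: 2 child(ren)
  node 27: 1 child(ren)
  node 12: 0 child(ren)
  node 36: 1 child(ren)
  node 35: 0 child(ren)
  node 49: 0 child(ren)
Matching nodes: [47, 41, 28, 27, 36]
Count of internal (non-leaf) nodes: 5


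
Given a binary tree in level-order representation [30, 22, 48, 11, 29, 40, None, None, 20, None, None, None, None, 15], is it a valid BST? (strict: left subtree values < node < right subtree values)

Level-order array: [30, 22, 48, 11, 29, 40, None, None, 20, None, None, None, None, 15]
Validate using subtree bounds (lo, hi): at each node, require lo < value < hi,
then recurse left with hi=value and right with lo=value.
Preorder trace (stopping at first violation):
  at node 30 with bounds (-inf, +inf): OK
  at node 22 with bounds (-inf, 30): OK
  at node 11 with bounds (-inf, 22): OK
  at node 20 with bounds (11, 22): OK
  at node 15 with bounds (11, 20): OK
  at node 29 with bounds (22, 30): OK
  at node 48 with bounds (30, +inf): OK
  at node 40 with bounds (30, 48): OK
No violation found at any node.
Result: Valid BST


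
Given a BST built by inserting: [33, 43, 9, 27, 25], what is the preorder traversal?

Tree insertion order: [33, 43, 9, 27, 25]
Tree (level-order array): [33, 9, 43, None, 27, None, None, 25]
Preorder traversal: [33, 9, 27, 25, 43]


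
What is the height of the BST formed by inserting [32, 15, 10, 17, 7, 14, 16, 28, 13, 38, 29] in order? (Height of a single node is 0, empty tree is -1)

Insertion order: [32, 15, 10, 17, 7, 14, 16, 28, 13, 38, 29]
Tree (level-order array): [32, 15, 38, 10, 17, None, None, 7, 14, 16, 28, None, None, 13, None, None, None, None, 29]
Compute height bottom-up (empty subtree = -1):
  height(7) = 1 + max(-1, -1) = 0
  height(13) = 1 + max(-1, -1) = 0
  height(14) = 1 + max(0, -1) = 1
  height(10) = 1 + max(0, 1) = 2
  height(16) = 1 + max(-1, -1) = 0
  height(29) = 1 + max(-1, -1) = 0
  height(28) = 1 + max(-1, 0) = 1
  height(17) = 1 + max(0, 1) = 2
  height(15) = 1 + max(2, 2) = 3
  height(38) = 1 + max(-1, -1) = 0
  height(32) = 1 + max(3, 0) = 4
Height = 4
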